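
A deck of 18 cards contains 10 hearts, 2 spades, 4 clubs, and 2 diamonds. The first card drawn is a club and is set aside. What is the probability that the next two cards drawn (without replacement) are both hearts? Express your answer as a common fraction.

After the first draw, 10 of the remaining 17 cards are hearts.
P = 10/17 × 9/16 = 90/272 = 45/136.

45/136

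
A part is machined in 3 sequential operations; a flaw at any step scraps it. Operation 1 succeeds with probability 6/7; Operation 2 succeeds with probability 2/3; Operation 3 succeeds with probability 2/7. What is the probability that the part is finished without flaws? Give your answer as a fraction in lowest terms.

Each stage is reached only if all earlier stages succeed, so
P = 6/7 × 2/3 × 2/7 = 24/147 = 8/49.

8/49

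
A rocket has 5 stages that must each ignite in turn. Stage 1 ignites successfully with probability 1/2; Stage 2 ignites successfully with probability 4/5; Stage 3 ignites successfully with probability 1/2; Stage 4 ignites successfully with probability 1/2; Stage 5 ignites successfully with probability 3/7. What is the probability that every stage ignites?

3/70

Multiplying along the chain,
P = 1/2 × 4/5 × 1/2 × 1/2 × 3/7 = 12/280 = 3/70.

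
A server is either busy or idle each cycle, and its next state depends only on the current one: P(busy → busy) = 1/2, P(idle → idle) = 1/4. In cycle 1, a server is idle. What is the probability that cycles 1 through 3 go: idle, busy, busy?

3/8

Cycle 1 is given. For each transition, use the conditional probability from the current state:
P(busy | idle) = 3/4; P(busy | busy) = 1/2.
P = 3/4 × 1/2 = 3/8.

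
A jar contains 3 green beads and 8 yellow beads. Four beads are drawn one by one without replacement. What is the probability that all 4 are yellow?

P(every draw is yellow) = 8/11 × 7/10 × 6/9 × 5/8 = 1680/7920 = 7/33.

7/33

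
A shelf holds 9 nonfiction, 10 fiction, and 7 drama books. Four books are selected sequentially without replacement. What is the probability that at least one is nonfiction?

1257/1495

P(no nonfiction) = 17/26 × 16/25 × 15/24 × 14/23 = 57120/358800 = 238/1495.
P(at least one) = 1 − 238/1495 = 1257/1495.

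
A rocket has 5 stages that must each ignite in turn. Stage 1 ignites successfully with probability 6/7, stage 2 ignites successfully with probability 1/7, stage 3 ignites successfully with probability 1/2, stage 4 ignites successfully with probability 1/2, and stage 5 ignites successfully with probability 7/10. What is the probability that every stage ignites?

Each stage is reached only if all earlier stages succeed, so
P = 6/7 × 1/7 × 1/2 × 1/2 × 7/10 = 42/1960 = 3/140.

3/140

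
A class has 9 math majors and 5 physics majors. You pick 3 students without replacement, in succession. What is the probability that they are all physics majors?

P(all physics majors) = 5/14 × 4/13 × 3/12 = 60/2184 = 5/182.

5/182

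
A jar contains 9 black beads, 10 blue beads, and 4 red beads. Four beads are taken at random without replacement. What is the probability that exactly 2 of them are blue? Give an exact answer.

702/1771

One ordering (blue drawn first) has probability 10/23 × 9/22 × 13/21 × 12/20 = 14040/212520 = 117/1771.
There are C(4,2) = 6 such orderings, each equally likely, so P = 6 × 117/1771 = 702/1771.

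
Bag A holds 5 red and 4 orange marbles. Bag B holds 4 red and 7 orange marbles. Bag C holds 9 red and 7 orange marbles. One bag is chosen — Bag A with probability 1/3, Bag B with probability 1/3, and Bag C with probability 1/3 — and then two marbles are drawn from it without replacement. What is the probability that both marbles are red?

68/297

From Bag A: P(both red) = (5/9)(4/8) = 5/18.
From Bag B: P(both red) = (4/11)(3/10) = 6/55.
From Bag C: P(both red) = (9/16)(8/15) = 3/10.
Total probability = (1/3)(5/18) + (1/3)(6/55) + (1/3)(3/10) = 68/297.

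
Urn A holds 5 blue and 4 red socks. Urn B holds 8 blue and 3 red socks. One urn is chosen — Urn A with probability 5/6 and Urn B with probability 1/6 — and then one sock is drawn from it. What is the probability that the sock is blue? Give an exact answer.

347/594

From Urn A: P(blue) = 5/9.
From Urn B: P(blue) = 8/11.
Total probability = (5/6)(5/9) + (1/6)(8/11) = 347/594.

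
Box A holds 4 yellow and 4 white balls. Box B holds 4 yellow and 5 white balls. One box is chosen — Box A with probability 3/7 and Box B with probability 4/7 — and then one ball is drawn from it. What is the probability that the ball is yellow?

From Box A: P(yellow) = 4/8.
From Box B: P(yellow) = 4/9.
Total probability = (3/7)(4/8) + (4/7)(4/9) = 59/126.

59/126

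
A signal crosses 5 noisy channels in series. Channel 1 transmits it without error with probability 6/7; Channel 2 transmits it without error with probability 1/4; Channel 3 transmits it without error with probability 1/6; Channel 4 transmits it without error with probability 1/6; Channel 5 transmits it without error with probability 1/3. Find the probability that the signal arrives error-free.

Each stage is reached only if all earlier stages succeed, so
P = 6/7 × 1/4 × 1/6 × 1/6 × 1/3 = 6/3024 = 1/504.

1/504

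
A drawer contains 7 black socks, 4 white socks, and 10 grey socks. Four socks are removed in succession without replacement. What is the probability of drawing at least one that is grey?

377/399

P(no grey) = 11/21 × 10/20 × 9/19 × 8/18 = 7920/143640 = 22/399.
P(at least one) = 1 − 22/399 = 377/399.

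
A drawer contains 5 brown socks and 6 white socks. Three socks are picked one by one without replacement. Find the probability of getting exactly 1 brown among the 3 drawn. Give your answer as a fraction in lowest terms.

One ordering (brown drawn first) has probability 5/11 × 6/10 × 5/9 = 150/990 = 5/33.
There are C(3,1) = 3 such orderings, each equally likely, so P = 3 × 5/33 = 5/11.

5/11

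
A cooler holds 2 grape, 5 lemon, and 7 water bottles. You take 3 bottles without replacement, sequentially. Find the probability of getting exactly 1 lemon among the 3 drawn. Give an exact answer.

One ordering (lemon drawn first) has probability 5/14 × 9/13 × 8/12 = 360/2184 = 15/91.
There are C(3,1) = 3 such orderings, each equally likely, so P = 3 × 15/91 = 45/91.

45/91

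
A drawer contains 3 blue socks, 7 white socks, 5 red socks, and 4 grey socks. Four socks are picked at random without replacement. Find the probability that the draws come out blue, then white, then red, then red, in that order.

Chain rule:
P = 3/19 × 7/18 × 5/17 × 4/16 = 420/93024 = 35/7752.

35/7752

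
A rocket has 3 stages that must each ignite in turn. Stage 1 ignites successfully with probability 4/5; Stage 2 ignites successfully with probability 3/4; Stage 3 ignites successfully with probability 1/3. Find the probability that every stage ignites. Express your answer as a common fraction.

Each stage is reached only if all earlier stages succeed, so
P = 4/5 × 3/4 × 1/3 = 12/60 = 1/5.

1/5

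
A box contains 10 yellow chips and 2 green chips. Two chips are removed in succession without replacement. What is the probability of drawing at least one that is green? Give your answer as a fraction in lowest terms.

P(no green) = 10/12 × 9/11 = 90/132 = 15/22.
P(at least one) = 1 − 15/22 = 7/22.

7/22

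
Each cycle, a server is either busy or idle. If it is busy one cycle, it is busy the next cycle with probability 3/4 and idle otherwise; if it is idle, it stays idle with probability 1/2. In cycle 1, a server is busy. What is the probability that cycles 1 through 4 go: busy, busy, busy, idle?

9/64

Cycle 1 is given. For each transition, use the conditional probability from the current state:
P(busy | busy) = 3/4; P(busy | busy) = 3/4; P(idle | busy) = 1/4.
P = 3/4 × 3/4 × 1/4 = 9/64.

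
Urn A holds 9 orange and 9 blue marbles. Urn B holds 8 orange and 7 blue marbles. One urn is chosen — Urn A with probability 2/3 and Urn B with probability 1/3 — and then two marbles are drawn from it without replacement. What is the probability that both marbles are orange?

From Urn A: P(both orange) = (9/18)(8/17) = 4/17.
From Urn B: P(both orange) = (8/15)(7/14) = 4/15.
Total probability = (2/3)(4/17) + (1/3)(4/15) = 188/765.

188/765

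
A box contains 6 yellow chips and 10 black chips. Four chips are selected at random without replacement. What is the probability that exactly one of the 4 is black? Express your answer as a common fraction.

One ordering (black drawn first) has probability 10/16 × 6/15 × 5/14 × 4/13 = 1200/43680 = 5/182.
There are C(4,1) = 4 such orderings, each equally likely, so P = 4 × 5/182 = 10/91.

10/91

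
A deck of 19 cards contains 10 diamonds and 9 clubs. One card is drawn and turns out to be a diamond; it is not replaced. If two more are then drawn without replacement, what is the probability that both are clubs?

After the first draw, 9 of the remaining 18 cards are clubs.
P = 9/18 × 8/17 = 72/306 = 4/17.

4/17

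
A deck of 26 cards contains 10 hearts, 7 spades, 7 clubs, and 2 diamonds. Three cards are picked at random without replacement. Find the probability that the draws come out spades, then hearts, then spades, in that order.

Multiply the probability of each draw given the previous ones:
P = 7/26 × 10/25 × 6/24 = 420/15600 = 7/260.

7/260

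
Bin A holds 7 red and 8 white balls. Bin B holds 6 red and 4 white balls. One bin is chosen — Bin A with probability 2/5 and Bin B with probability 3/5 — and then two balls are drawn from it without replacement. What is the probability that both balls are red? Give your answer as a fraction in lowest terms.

From Bin A: P(both red) = (7/15)(6/14) = 1/5.
From Bin B: P(both red) = (6/10)(5/9) = 1/3.
Total probability = (2/5)(1/5) + (3/5)(1/3) = 7/25.

7/25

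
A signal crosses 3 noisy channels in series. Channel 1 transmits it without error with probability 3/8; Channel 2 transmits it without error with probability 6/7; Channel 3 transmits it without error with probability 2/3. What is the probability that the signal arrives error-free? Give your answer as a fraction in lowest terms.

The events are sequential, so multiply the conditional probabilities:
P = 3/8 × 6/7 × 2/3 = 36/168 = 3/14.

3/14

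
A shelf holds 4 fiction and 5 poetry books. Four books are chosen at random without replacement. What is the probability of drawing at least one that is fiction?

121/126

P(no fiction) = 5/9 × 4/8 × 3/7 × 2/6 = 120/3024 = 5/126.
P(at least one) = 1 − 5/126 = 121/126.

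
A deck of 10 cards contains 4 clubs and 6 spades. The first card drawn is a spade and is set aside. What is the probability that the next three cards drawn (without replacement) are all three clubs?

1/21

After the first draw, 4 of the remaining 9 cards are clubs.
P = 4/9 × 3/8 × 2/7 = 24/504 = 1/21.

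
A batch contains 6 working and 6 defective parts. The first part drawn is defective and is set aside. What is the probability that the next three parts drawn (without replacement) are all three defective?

2/33

With the first part removed, 5 defective remain out of 11.
P = 5/11 × 4/10 × 3/9 = 60/990 = 2/33.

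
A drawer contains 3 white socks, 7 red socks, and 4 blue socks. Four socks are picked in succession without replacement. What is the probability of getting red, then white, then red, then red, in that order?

15/572

Each draw changes the counts, so multiply the conditional probabilities along the sequence:
P = 7/14 × 3/13 × 6/12 × 5/11 = 630/24024 = 15/572.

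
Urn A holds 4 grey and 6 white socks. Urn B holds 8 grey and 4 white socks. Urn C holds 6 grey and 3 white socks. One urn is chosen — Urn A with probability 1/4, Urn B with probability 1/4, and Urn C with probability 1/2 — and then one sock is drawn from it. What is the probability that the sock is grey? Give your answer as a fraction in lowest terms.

From Urn A: P(grey) = 4/10.
From Urn B: P(grey) = 8/12.
From Urn C: P(grey) = 6/9.
Total probability = (1/4)(4/10) + (1/4)(8/12) + (1/2)(6/9) = 3/5.

3/5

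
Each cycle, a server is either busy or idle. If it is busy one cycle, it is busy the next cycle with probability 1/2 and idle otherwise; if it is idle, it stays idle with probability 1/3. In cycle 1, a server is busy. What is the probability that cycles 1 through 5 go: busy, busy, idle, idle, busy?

Cycle 1 is given. For each transition, use the conditional probability from the current state:
P(busy | busy) = 1/2; P(idle | busy) = 1/2; P(idle | idle) = 1/3; P(busy | idle) = 2/3.
P = 1/2 × 1/2 × 1/3 × 2/3 = 2/36 = 1/18.

1/18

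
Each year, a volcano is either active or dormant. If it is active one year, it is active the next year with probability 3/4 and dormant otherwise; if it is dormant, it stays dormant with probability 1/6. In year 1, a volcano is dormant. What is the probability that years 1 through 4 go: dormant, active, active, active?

Year 1 is given. For each transition, use the conditional probability from the current state:
P(active | dormant) = 5/6; P(active | active) = 3/4; P(active | active) = 3/4.
P = 5/6 × 3/4 × 3/4 = 45/96 = 15/32.

15/32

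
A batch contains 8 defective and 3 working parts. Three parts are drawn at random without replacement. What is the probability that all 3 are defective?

56/165

P(every draw is defective) = 8/11 × 7/10 × 6/9 = 336/990 = 56/165.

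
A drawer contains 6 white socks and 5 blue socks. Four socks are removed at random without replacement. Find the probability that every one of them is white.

P(all white) = 6/11 × 5/10 × 4/9 × 3/8 = 360/7920 = 1/22.

1/22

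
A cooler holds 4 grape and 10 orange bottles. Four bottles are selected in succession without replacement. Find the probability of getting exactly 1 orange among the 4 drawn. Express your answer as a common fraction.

40/1001

One ordering (orange drawn first) has probability 10/14 × 4/13 × 3/12 × 2/11 = 240/24024 = 10/1001.
There are C(4,1) = 4 such orderings, each equally likely, so P = 4 × 10/1001 = 40/1001.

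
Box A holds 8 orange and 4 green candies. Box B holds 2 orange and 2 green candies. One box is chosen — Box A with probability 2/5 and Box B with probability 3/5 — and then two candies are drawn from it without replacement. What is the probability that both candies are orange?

From Box A: P(both orange) = (8/12)(7/11) = 14/33.
From Box B: P(both orange) = (2/4)(1/3) = 1/6.
Total probability = (2/5)(14/33) + (3/5)(1/6) = 89/330.

89/330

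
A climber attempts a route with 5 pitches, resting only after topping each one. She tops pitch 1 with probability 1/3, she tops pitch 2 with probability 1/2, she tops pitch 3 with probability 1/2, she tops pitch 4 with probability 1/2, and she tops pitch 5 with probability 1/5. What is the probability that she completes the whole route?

1/120

Each stage is reached only if all earlier stages succeed, so
P = 1/3 × 1/2 × 1/2 × 1/2 × 1/5 = 1/120.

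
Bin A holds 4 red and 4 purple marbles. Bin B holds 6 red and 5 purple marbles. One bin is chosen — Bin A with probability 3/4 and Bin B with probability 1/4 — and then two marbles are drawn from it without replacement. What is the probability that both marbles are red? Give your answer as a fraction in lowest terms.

141/616

From Bin A: P(both red) = (4/8)(3/7) = 3/14.
From Bin B: P(both red) = (6/11)(5/10) = 3/11.
Total probability = (3/4)(3/14) + (1/4)(3/11) = 141/616.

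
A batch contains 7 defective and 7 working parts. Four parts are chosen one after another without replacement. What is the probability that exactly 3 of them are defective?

35/143

One ordering (defective drawn first) has probability 7/14 × 6/13 × 5/12 × 7/11 = 1470/24024 = 35/572.
There are C(4,3) = 4 such orderings, each equally likely, so P = 4 × 35/572 = 35/143.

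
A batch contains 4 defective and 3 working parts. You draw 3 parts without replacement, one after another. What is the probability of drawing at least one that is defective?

P(no defective) = 3/7 × 2/6 × 1/5 = 6/210 = 1/35.
P(at least one) = 1 − 1/35 = 34/35.

34/35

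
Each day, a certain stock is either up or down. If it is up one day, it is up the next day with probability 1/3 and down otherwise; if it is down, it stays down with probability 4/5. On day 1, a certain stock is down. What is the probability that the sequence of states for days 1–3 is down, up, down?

Day 1 is given. For each transition, use the conditional probability from the current state:
P(up | down) = 1/5; P(down | up) = 2/3.
P = 1/5 × 2/3 = 2/15.

2/15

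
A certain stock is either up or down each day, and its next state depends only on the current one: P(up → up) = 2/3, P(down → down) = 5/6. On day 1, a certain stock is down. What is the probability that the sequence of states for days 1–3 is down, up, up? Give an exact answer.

1/9

Day 1 is given. For each transition, use the conditional probability from the current state:
P(up | down) = 1/6; P(up | up) = 2/3.
P = 1/6 × 2/3 = 2/18 = 1/9.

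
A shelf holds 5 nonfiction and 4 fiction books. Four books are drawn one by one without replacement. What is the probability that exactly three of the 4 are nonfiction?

One ordering (nonfiction drawn first) has probability 5/9 × 4/8 × 3/7 × 4/6 = 240/3024 = 5/63.
There are C(4,3) = 4 such orderings, each equally likely, so P = 4 × 5/63 = 20/63.

20/63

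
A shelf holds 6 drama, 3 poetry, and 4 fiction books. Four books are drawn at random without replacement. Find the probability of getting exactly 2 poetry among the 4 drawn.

27/143

One ordering (poetry drawn first) has probability 3/13 × 2/12 × 10/11 × 9/10 = 540/17160 = 9/286.
There are C(4,2) = 6 such orderings, each equally likely, so P = 6 × 9/286 = 27/143.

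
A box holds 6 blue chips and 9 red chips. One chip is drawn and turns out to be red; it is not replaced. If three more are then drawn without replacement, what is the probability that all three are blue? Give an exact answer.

5/91

With the first chip removed, 6 blue remain out of 14.
P = 6/14 × 5/13 × 4/12 = 120/2184 = 5/91.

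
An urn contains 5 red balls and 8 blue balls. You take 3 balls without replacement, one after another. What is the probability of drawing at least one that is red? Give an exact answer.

115/143

P(no red) = 8/13 × 7/12 × 6/11 = 336/1716 = 28/143.
P(at least one) = 1 − 28/143 = 115/143.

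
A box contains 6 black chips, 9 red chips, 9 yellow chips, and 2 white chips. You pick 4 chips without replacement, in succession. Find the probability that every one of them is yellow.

P(every draw is yellow) = 9/26 × 8/25 × 7/24 × 6/23 = 3024/358800 = 63/7475.

63/7475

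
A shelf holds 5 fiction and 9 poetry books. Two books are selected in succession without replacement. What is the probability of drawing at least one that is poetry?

81/91

P(no poetry) = 5/14 × 4/13 = 20/182 = 10/91.
P(at least one) = 1 − 10/91 = 81/91.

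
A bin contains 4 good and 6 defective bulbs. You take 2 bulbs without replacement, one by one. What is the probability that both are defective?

P(every draw is defective) = 6/10 × 5/9 = 30/90 = 1/3.

1/3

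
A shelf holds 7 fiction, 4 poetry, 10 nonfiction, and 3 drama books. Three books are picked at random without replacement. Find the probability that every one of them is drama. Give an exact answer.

1/2024

P = 3/24 × 2/23 × 1/22 = 6/12144 = 1/2024.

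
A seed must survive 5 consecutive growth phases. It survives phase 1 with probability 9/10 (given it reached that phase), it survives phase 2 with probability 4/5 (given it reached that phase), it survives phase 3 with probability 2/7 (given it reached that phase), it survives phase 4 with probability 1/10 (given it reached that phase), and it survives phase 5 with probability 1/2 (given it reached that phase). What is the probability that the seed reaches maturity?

Multiplying along the chain,
P = 9/10 × 4/5 × 2/7 × 1/10 × 1/2 = 72/7000 = 9/875.

9/875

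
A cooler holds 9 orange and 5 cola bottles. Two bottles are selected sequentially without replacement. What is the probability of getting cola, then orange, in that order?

Multiply the probability of each draw given the previous ones:
P = 5/14 × 9/13 = 45/182.

45/182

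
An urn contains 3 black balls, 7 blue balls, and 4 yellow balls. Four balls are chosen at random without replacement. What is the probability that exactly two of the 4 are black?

One ordering (black drawn first) has probability 3/14 × 2/13 × 11/12 × 10/11 = 660/24024 = 5/182.
There are C(4,2) = 6 such orderings, each equally likely, so P = 6 × 5/182 = 15/91.

15/91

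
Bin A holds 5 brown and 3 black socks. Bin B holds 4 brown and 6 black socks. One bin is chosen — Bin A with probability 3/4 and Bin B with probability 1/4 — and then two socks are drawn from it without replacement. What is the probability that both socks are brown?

253/840

From Bin A: P(both brown) = (5/8)(4/7) = 5/14.
From Bin B: P(both brown) = (4/10)(3/9) = 2/15.
Total probability = (3/4)(5/14) + (1/4)(2/15) = 253/840.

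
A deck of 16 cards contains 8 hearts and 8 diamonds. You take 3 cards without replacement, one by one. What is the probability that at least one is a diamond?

P(no diamonds) = 8/16 × 7/15 × 6/14 = 336/3360 = 1/10.
P(at least one) = 1 − 1/10 = 9/10.

9/10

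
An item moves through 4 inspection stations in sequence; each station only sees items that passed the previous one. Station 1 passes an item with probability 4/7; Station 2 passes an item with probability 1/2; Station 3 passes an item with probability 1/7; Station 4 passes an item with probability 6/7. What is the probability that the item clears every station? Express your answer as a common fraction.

12/343

Each stage is reached only if all earlier stages succeed, so
P = 4/7 × 1/2 × 1/7 × 6/7 = 24/686 = 12/343.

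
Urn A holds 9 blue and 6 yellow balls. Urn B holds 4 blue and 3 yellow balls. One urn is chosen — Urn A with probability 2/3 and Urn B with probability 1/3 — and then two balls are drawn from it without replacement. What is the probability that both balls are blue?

From Urn A: P(both blue) = (9/15)(8/14) = 12/35.
From Urn B: P(both blue) = (4/7)(3/6) = 2/7.
Total probability = (2/3)(12/35) + (1/3)(2/7) = 34/105.

34/105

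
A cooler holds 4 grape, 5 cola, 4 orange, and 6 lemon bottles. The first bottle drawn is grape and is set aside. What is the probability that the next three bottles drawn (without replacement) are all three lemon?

After the first draw, 6 of the remaining 18 bottles are lemon.
P = 6/18 × 5/17 × 4/16 = 120/4896 = 5/204.

5/204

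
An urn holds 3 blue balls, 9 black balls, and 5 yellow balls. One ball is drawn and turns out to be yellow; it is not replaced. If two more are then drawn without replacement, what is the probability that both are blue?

With the first ball removed, 3 blue remain out of 16.
P = 3/16 × 2/15 = 6/240 = 1/40.

1/40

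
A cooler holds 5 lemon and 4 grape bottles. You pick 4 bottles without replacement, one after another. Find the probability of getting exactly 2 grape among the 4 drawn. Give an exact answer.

10/21

One ordering (grape drawn first) has probability 4/9 × 3/8 × 5/7 × 4/6 = 240/3024 = 5/63.
There are C(4,2) = 6 such orderings, each equally likely, so P = 6 × 5/63 = 10/21.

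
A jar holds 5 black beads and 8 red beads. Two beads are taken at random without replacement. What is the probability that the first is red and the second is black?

Chain rule:
P = 8/13 × 5/12 = 40/156 = 10/39.

10/39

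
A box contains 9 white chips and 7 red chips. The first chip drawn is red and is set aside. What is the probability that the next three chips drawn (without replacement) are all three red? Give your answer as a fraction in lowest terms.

With the first chip removed, 6 red remain out of 15.
P = 6/15 × 5/14 × 4/13 = 120/2730 = 4/91.

4/91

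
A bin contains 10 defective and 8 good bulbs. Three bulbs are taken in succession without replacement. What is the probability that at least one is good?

29/34

P(no good) = 10/18 × 9/17 × 8/16 = 720/4896 = 5/34.
P(at least one) = 1 − 5/34 = 29/34.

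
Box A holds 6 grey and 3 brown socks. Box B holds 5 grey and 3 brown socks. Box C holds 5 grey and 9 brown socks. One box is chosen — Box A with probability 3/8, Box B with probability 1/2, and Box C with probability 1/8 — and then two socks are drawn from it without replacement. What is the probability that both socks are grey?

145/416

From Box A: P(both grey) = (6/9)(5/8) = 5/12.
From Box B: P(both grey) = (5/8)(4/7) = 5/14.
From Box C: P(both grey) = (5/14)(4/13) = 10/91.
Total probability = (3/8)(5/12) + (1/2)(5/14) + (1/8)(10/91) = 145/416.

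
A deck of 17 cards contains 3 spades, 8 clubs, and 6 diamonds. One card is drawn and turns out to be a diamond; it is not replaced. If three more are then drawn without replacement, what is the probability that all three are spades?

After the first draw, 3 of the remaining 16 cards are spades.
P = 3/16 × 2/15 × 1/14 = 6/3360 = 1/560.

1/560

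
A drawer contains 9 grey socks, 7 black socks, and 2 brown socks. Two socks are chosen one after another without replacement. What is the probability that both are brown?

1/153

P(all brown) = 2/18 × 1/17 = 2/306 = 1/153.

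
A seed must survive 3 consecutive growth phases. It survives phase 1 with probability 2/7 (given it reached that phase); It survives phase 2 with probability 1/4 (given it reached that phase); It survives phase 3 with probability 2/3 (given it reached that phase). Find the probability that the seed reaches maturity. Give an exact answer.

Each stage is reached only if all earlier stages succeed, so
P = 2/7 × 1/4 × 2/3 = 4/84 = 1/21.

1/21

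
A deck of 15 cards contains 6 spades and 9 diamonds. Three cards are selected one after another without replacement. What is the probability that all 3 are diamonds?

12/65

P(all diamonds) = 9/15 × 8/14 × 7/13 = 504/2730 = 12/65.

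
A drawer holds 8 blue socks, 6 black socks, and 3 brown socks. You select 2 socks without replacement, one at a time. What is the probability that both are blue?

P(all blue) = 8/17 × 7/16 = 56/272 = 7/34.

7/34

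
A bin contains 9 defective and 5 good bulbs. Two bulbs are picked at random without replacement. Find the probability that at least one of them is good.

55/91

P(no good) = 9/14 × 8/13 = 72/182 = 36/91.
P(at least one) = 1 − 36/91 = 55/91.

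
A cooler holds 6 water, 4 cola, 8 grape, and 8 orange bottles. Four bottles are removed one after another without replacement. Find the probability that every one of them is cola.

1/14950

P(all cola) = 4/26 × 3/25 × 2/24 × 1/23 = 24/358800 = 1/14950.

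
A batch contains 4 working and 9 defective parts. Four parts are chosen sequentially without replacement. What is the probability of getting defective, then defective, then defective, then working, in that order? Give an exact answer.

84/715

Each draw changes the counts, so multiply the conditional probabilities along the sequence:
P = 9/13 × 8/12 × 7/11 × 4/10 = 2016/17160 = 84/715.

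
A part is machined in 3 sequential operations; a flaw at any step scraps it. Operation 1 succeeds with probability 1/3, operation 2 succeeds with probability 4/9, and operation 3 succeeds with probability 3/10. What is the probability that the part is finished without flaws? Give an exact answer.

2/45

Each stage is reached only if all earlier stages succeed, so
P = 1/3 × 4/9 × 3/10 = 12/270 = 2/45.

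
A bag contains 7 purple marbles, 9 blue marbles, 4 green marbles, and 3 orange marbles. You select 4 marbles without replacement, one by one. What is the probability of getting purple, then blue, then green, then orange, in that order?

9/2530

Chain rule:
P = 7/23 × 9/22 × 4/21 × 3/20 = 756/212520 = 9/2530.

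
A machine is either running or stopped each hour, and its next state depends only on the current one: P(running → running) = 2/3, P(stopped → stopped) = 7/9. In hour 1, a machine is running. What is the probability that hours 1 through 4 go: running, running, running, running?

Hour 1 is given. For each transition, use the conditional probability from the current state:
P(running | running) = 2/3; P(running | running) = 2/3; P(running | running) = 2/3.
P = 2/3 × 2/3 × 2/3 = 8/27.

8/27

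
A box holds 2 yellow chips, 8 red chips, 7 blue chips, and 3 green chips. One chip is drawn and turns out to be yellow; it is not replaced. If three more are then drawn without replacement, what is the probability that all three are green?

With the first chip removed, 3 green remain out of 19.
P = 3/19 × 2/18 × 1/17 = 6/5814 = 1/969.

1/969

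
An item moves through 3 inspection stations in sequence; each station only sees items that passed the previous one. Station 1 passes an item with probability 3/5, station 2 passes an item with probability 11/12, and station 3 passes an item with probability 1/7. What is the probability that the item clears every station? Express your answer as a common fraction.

Each stage is reached only if all earlier stages succeed, so
P = 3/5 × 11/12 × 1/7 = 33/420 = 11/140.

11/140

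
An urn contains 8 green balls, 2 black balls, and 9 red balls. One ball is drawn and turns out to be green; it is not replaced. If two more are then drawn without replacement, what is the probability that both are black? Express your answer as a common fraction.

After the first draw, 2 of the remaining 18 balls are black.
P = 2/18 × 1/17 = 2/306 = 1/153.

1/153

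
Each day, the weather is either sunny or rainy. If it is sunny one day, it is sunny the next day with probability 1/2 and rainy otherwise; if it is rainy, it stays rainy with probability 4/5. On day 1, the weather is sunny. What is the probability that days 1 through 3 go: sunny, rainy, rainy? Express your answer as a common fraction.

2/5

Day 1 is given. For each transition, use the conditional probability from the current state:
P(rainy | sunny) = 1/2; P(rainy | rainy) = 4/5.
P = 1/2 × 4/5 = 4/10 = 2/5.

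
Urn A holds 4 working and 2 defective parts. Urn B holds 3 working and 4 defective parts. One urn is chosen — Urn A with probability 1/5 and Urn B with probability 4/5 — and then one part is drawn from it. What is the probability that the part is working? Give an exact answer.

From Urn A: P(working) = 4/6.
From Urn B: P(working) = 3/7.
Total probability = (1/5)(4/6) + (4/5)(3/7) = 10/21.

10/21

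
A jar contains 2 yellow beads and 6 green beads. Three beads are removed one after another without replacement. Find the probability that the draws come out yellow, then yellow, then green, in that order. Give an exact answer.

Each draw changes the counts, so multiply the conditional probabilities along the sequence:
P = 2/8 × 1/7 × 6/6 = 12/336 = 1/28.

1/28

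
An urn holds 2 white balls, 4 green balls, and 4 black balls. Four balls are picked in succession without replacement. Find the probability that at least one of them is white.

2/3

P(no white) = 8/10 × 7/9 × 6/8 × 5/7 = 1680/5040 = 1/3.
P(at least one) = 1 − 1/3 = 2/3.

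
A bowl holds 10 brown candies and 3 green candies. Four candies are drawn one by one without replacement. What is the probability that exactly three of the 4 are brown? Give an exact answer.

72/143

One ordering (brown drawn first) has probability 10/13 × 9/12 × 8/11 × 3/10 = 2160/17160 = 18/143.
There are C(4,3) = 4 such orderings, each equally likely, so P = 4 × 18/143 = 72/143.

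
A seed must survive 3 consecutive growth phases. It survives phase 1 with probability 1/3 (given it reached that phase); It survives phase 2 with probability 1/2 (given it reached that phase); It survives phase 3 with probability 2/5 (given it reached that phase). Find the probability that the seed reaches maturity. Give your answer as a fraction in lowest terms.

The events are sequential, so multiply the conditional probabilities:
P = 1/3 × 1/2 × 2/5 = 2/30 = 1/15.

1/15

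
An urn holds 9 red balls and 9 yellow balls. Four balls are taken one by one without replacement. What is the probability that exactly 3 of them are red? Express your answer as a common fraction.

One ordering (red drawn first) has probability 9/18 × 8/17 × 7/16 × 9/15 = 4536/73440 = 21/340.
There are C(4,3) = 4 such orderings, each equally likely, so P = 4 × 21/340 = 21/85.

21/85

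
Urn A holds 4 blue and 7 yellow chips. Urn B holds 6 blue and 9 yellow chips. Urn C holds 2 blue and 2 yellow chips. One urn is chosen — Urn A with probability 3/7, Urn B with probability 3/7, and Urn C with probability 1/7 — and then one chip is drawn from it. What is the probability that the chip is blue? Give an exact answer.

From Urn A: P(blue) = 4/11.
From Urn B: P(blue) = 6/15.
From Urn C: P(blue) = 2/4.
Total probability = (3/7)(4/11) + (3/7)(6/15) + (1/7)(2/4) = 307/770.

307/770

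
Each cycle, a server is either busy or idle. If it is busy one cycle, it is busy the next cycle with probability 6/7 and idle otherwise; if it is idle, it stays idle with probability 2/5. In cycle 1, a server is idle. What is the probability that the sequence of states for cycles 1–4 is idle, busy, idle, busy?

Cycle 1 is given. For each transition, use the conditional probability from the current state:
P(busy | idle) = 3/5; P(idle | busy) = 1/7; P(busy | idle) = 3/5.
P = 3/5 × 1/7 × 3/5 = 9/175.

9/175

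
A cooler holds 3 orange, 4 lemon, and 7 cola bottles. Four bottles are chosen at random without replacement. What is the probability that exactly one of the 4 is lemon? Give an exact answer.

480/1001

One ordering (lemon drawn first) has probability 4/14 × 10/13 × 9/12 × 8/11 = 2880/24024 = 120/1001.
There are C(4,1) = 4 such orderings, each equally likely, so P = 4 × 120/1001 = 480/1001.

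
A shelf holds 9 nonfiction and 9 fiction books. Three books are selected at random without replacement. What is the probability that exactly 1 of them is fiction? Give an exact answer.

One ordering (fiction drawn first) has probability 9/18 × 9/17 × 8/16 = 648/4896 = 9/68.
There are C(3,1) = 3 such orderings, each equally likely, so P = 3 × 9/68 = 27/68.

27/68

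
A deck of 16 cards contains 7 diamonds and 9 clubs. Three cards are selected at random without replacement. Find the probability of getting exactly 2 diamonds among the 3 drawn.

One ordering (diamonds drawn first) has probability 7/16 × 6/15 × 9/14 = 378/3360 = 9/80.
There are C(3,2) = 3 such orderings, each equally likely, so P = 3 × 9/80 = 27/80.

27/80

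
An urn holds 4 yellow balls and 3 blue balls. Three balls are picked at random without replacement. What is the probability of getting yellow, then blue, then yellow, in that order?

6/35

Multiply the probability of each draw given the previous ones:
P = 4/7 × 3/6 × 3/5 = 36/210 = 6/35.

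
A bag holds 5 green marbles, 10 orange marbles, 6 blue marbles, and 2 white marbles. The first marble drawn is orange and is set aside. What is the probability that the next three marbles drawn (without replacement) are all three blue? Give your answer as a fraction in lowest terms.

1/77

After the first draw, 6 of the remaining 22 marbles are blue.
P = 6/22 × 5/21 × 4/20 = 120/9240 = 1/77.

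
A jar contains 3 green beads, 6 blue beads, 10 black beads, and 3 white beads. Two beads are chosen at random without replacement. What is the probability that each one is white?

1/77

P(all white) = 3/22 × 2/21 = 6/462 = 1/77.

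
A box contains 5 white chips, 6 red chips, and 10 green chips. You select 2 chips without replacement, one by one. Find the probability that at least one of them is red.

P(no red) = 15/21 × 14/20 = 210/420 = 1/2.
P(at least one) = 1 − 1/2 = 1/2.

1/2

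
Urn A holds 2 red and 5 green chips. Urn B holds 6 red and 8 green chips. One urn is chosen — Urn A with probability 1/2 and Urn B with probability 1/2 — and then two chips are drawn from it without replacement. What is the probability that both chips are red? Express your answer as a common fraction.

From Urn A: P(both red) = (2/7)(1/6) = 1/21.
From Urn B: P(both red) = (6/14)(5/13) = 15/91.
Total probability = (1/2)(1/21) + (1/2)(15/91) = 29/273.

29/273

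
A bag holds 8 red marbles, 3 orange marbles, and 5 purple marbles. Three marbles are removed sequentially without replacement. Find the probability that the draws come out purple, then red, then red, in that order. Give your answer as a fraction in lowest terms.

Each draw changes the counts, so multiply the conditional probabilities along the sequence:
P = 5/16 × 8/15 × 7/14 = 280/3360 = 1/12.

1/12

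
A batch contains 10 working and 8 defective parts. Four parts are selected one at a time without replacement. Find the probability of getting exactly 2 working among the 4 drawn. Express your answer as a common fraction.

7/17

One ordering (working drawn first) has probability 10/18 × 9/17 × 8/16 × 7/15 = 5040/73440 = 7/102.
There are C(4,2) = 6 such orderings, each equally likely, so P = 6 × 7/102 = 7/17.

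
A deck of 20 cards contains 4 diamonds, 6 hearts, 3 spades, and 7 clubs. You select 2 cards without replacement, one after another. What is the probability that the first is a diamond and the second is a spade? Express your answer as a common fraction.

Each draw changes the counts, so multiply the conditional probabilities along the sequence:
P = 4/20 × 3/19 = 12/380 = 3/95.

3/95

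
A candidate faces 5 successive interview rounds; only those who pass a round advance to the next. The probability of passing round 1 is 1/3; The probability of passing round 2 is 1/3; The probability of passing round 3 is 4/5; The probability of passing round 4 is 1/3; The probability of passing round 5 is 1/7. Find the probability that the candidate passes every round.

Each stage is reached only if all earlier stages succeed, so
P = 1/3 × 1/3 × 4/5 × 1/3 × 1/7 = 4/945.

4/945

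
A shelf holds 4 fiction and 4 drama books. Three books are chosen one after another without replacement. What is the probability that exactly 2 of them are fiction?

3/7

One ordering (fiction drawn first) has probability 4/8 × 3/7 × 4/6 = 48/336 = 1/7.
There are C(3,2) = 3 such orderings, each equally likely, so P = 3 × 1/7 = 3/7.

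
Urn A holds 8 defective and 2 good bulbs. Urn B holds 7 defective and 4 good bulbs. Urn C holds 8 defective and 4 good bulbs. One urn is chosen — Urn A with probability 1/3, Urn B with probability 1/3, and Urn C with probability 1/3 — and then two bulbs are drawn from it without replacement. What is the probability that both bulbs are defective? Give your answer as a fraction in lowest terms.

From Urn A: P(both defective) = (8/10)(7/9) = 28/45.
From Urn B: P(both defective) = (7/11)(6/10) = 21/55.
From Urn C: P(both defective) = (8/12)(7/11) = 14/33.
Total probability = (1/3)(28/45) + (1/3)(21/55) + (1/3)(14/33) = 707/1485.

707/1485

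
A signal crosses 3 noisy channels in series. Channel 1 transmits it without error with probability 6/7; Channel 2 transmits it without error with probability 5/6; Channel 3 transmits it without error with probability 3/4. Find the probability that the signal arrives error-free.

15/28

The events are sequential, so multiply the conditional probabilities:
P = 6/7 × 5/6 × 3/4 = 90/168 = 15/28.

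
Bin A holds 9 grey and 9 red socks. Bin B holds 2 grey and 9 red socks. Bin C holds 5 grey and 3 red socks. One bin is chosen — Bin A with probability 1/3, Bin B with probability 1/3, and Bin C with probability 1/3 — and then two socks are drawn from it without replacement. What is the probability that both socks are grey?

From Bin A: P(both grey) = (9/18)(8/17) = 4/17.
From Bin B: P(both grey) = (2/11)(1/10) = 1/55.
From Bin C: P(both grey) = (5/8)(4/7) = 5/14.
Total probability = (1/3)(4/17) + (1/3)(1/55) + (1/3)(5/14) = 7993/39270.

7993/39270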